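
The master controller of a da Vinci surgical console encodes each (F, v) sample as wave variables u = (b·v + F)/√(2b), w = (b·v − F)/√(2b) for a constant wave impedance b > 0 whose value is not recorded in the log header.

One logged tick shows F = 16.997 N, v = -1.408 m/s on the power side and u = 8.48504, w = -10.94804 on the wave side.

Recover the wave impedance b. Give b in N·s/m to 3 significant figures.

u + w = -2.4630;  u + w = √(2b)·v, so √(2b) = -2.4630/(-1.408) = 1.7493.
b = (√(2b))²/2 = 3.0600/2 = 1.5300.
(Check via u − w = 2F/√(2b): u − w = 19.4331, 2F/√(2b) = 19.4330.)

b = 1.53 N·s/m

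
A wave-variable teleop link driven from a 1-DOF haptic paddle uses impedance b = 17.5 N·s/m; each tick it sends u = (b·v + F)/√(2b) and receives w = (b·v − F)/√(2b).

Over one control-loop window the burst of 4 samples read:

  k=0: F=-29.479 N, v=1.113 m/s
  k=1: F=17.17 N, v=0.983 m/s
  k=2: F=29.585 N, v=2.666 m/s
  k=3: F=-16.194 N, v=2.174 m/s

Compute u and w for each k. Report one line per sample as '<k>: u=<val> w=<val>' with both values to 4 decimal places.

k=0: b·v=17.5×1.113=19.4775; √(2b)=5.9161; u=(19.4775+(-29.479))/5.9161=-1.6906, w=(19.4775−(-29.479))/5.9161=8.2752
k=1: b·v=17.5×0.983=17.2025; √(2b)=5.9161; u=(17.2025+17.17)/5.9161=5.8100, w=(17.2025−17.17)/5.9161=0.0055
k=2: b·v=17.5×2.666=46.6550; √(2b)=5.9161; u=(46.6550+29.585)/5.9161=12.8869, w=(46.6550−29.585)/5.9161=2.8854
k=3: b·v=17.5×2.174=38.0450; √(2b)=5.9161; u=(38.0450+(-16.194))/5.9161=3.6935, w=(38.0450−(-16.194))/5.9161=9.1681

0: u=-1.6906 w=8.2752
1: u=5.8100 w=0.0055
2: u=12.8869 w=2.8854
3: u=3.6935 w=9.1681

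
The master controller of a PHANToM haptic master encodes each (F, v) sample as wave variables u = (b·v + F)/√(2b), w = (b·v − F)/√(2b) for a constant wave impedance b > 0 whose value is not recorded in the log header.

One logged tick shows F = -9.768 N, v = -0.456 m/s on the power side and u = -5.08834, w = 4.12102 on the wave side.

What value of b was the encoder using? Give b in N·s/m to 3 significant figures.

u + w = -0.96732;  u + w = √(2b)·v, so √(2b) = -0.96732/(-0.456) = 2.12132.
b = (√(2b))²/2 = 4.49998/2 = 2.24999.
(Check via u − w = 2F/√(2b): u − w = -9.20936, 2F/√(2b) = -9.20938.)

b = 2.25 N·s/m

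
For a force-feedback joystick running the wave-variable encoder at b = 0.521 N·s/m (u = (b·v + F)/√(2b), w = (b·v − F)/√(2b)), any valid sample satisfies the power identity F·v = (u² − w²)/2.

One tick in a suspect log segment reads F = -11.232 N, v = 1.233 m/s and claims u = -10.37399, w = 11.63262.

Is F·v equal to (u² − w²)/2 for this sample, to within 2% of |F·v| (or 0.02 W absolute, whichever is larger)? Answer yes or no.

yes

F·v = (-11.232)×1.233 = -13.8491 W.
(u² − w²)/2 = (107.6197 − 135.3178)/2 = -13.8491 W.
|Δ| = 0.0000;  2% of max(1, |F·v|) = 0.2770.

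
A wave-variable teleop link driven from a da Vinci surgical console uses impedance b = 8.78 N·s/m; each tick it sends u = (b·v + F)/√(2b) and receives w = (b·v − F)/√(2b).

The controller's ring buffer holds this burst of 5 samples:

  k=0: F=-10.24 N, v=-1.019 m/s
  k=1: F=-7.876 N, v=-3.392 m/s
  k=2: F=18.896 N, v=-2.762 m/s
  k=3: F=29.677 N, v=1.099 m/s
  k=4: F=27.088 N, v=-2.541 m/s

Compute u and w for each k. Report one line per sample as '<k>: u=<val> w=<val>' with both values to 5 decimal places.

0: u=-4.57868 w=0.30860
1: u=-8.98653 w=-5.22752
2: u=-1.27775 w=-10.29632
3: u=9.38469 w=-4.77937
4: u=1.14021 w=-11.78818

k=0: b·v=8.78×(-1.019)=-8.94682; √(2b)=4.19047; u=(-8.94682+(-10.24))/4.19047=-4.57868, w=(-8.94682−(-10.24))/4.19047=0.30860
k=1: b·v=8.78×(-3.392)=-29.78176; √(2b)=4.19047; u=(-29.78176+(-7.876))/4.19047=-8.98653, w=(-29.78176−(-7.876))/4.19047=-5.22752
k=2: b·v=8.78×(-2.762)=-24.25036; √(2b)=4.19047; u=(-24.25036+18.896)/4.19047=-1.27775, w=(-24.25036−18.896)/4.19047=-10.29632
k=3: b·v=8.78×1.099=9.64922; √(2b)=4.19047; u=(9.64922+29.677)/4.19047=9.38469, w=(9.64922−29.677)/4.19047=-4.77937
k=4: b·v=8.78×(-2.541)=-22.30998; √(2b)=4.19047; u=(-22.30998+27.088)/4.19047=1.14021, w=(-22.30998−27.088)/4.19047=-11.78818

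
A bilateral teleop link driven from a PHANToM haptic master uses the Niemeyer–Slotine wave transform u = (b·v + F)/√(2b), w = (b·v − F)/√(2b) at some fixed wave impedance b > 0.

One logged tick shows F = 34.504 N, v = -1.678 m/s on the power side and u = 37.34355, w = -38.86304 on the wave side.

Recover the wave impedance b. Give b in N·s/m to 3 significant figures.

u + w = -1.5195;  u + w = √(2b)·v, so √(2b) = -1.5195/(-1.678) = 0.9055.
b = (√(2b))²/2 = 0.8200/2 = 0.4100.
(Check via u − w = 2F/√(2b): u − w = 76.2066, 2F/√(2b) = 76.2068.)

b = 0.41 N·s/m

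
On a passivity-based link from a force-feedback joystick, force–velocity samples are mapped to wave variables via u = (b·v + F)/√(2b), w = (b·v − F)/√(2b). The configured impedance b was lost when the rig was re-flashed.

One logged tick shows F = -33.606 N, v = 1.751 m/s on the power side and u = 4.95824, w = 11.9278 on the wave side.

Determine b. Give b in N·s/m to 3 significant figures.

u + w = 16.88604;  u + w = √(2b)·v, so √(2b) = 16.88604/1.751 = 9.64366.
b = (√(2b))²/2 = 93.00008/2 = 46.50004.
(Check via u − w = 2F/√(2b): u − w = -6.96956, 2F/√(2b) = -6.96956.)

b = 46.5 N·s/m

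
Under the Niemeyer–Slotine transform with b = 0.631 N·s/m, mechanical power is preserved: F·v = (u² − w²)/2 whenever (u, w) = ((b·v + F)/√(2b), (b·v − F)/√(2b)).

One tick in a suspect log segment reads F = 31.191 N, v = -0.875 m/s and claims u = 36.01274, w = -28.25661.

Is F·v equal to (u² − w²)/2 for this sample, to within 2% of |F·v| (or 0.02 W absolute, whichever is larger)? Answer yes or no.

F·v = 31.191×(-0.875) = -27.2921 W.
(u² − w²)/2 = (1296.9174 − 798.4360)/2 = 249.2407 W.
|Δ| = 276.5328;  2% of max(1, |F·v|) = 0.5458.

no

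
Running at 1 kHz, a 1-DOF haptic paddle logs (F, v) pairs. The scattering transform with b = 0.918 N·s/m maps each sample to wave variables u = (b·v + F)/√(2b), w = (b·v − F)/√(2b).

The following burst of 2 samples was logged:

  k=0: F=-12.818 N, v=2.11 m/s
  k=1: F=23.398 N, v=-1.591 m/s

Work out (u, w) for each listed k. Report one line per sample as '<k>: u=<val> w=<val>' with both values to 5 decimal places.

k=0: b·v=0.918×2.11=1.93698; √(2b)=1.35499; u=(1.93698+(-12.818))/1.35499=-8.03033, w=(1.93698−(-12.818))/1.35499=10.88936
k=1: b·v=0.918×(-1.591)=-1.46054; √(2b)=1.35499; u=(-1.46054+23.398)/1.35499=16.19012, w=(-1.46054−23.398)/1.35499=-18.34591

0: u=-8.03033 w=10.88936
1: u=16.19012 w=-18.34591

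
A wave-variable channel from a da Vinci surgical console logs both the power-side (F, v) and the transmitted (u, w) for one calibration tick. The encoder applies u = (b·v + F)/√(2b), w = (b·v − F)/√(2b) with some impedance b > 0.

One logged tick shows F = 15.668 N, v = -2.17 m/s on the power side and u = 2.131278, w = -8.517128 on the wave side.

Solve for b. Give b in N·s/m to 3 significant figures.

u + w = -6.385850;  u + w = √(2b)·v, so √(2b) = -6.385850/(-2.17) = 2.942788.
b = (√(2b))²/2 = 8.660001/2 = 4.330001.
(Check via u − w = 2F/√(2b): u − w = 10.648406, 2F/√(2b) = 10.648405.)

b = 4.33 N·s/m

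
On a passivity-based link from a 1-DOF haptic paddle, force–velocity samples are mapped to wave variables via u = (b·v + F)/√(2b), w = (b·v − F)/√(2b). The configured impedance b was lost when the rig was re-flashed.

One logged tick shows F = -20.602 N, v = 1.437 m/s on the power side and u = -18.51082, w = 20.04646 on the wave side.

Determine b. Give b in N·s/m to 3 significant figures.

b = 0.571 N·s/m

u + w = 1.53564;  u + w = √(2b)·v, so √(2b) = 1.53564/1.437 = 1.06864.
b = (√(2b))²/2 = 1.14200/2 = 0.57100.
(Check via u − w = 2F/√(2b): u − w = -38.55728, 2F/√(2b) = -38.55731.)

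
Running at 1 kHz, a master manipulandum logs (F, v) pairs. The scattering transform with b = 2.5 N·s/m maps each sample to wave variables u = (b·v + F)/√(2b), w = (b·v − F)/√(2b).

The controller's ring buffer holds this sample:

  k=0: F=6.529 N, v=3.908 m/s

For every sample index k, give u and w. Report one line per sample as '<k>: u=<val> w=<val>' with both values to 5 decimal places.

k=0: b·v=2.5×3.908=9.77000; √(2b)=2.23607; u=(9.77000+6.529)/2.23607=7.28913, w=(9.77000−6.529)/2.23607=1.44942

0: u=7.28913 w=1.44942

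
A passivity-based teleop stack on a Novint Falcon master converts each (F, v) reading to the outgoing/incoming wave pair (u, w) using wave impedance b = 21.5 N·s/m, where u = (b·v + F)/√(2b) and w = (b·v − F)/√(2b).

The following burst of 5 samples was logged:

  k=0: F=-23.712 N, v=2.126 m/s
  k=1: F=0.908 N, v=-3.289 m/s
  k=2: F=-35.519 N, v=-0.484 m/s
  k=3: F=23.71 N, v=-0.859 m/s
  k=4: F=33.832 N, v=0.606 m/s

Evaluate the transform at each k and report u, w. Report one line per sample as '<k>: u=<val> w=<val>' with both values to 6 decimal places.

k=0: b·v=21.5×2.126=45.709000; √(2b)=6.557439; u=(45.709000+(-23.712))/6.557439=3.354511, w=(45.709000−(-23.712))/6.557439=10.586603
k=1: b·v=21.5×(-3.289)=-70.713500; √(2b)=6.557439; u=(-70.713500+0.908)/6.557439=-10.645239, w=(-70.713500−0.908)/6.557439=-10.922176
k=2: b·v=21.5×(-0.484)=-10.406000; √(2b)=6.557439; u=(-10.406000+(-35.519))/6.557439=-7.003497, w=(-10.406000−(-35.519))/6.557439=3.829697
k=3: b·v=21.5×(-0.859)=-18.468500; √(2b)=6.557439; u=(-18.468500+23.71)/6.557439=0.799321, w=(-18.468500−23.71)/6.557439=-6.432161
k=4: b·v=21.5×0.606=13.029000; √(2b)=6.557439; u=(13.029000+33.832)/6.557439=7.146236, w=(13.029000−33.832)/6.557439=-3.172428

0: u=3.354511 w=10.586603
1: u=-10.645239 w=-10.922176
2: u=-7.003497 w=3.829697
3: u=0.799321 w=-6.432161
4: u=7.146236 w=-3.172428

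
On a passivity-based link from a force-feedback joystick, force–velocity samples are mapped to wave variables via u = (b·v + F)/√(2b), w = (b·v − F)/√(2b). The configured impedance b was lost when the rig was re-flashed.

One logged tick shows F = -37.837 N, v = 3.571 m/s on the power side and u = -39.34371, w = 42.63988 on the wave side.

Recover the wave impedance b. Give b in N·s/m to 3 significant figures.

b = 0.426 N·s/m

u + w = 3.2962;  u + w = √(2b)·v, so √(2b) = 3.2962/3.571 = 0.9230.
b = (√(2b))²/2 = 0.8520/2 = 0.4260.
(Check via u − w = 2F/√(2b): u − w = -81.9836, 2F/√(2b) = -81.9836.)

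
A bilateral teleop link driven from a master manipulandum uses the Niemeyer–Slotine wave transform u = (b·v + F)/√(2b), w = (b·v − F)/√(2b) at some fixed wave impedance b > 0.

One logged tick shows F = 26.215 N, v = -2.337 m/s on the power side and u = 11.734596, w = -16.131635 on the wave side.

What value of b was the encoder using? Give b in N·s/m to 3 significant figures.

b = 1.77 N·s/m

u + w = -4.397039;  u + w = √(2b)·v, so √(2b) = -4.397039/(-2.337) = 1.881489.
b = (√(2b))²/2 = 3.540000/2 = 1.770000.
(Check via u − w = 2F/√(2b): u − w = 27.866231, 2F/√(2b) = 27.866232.)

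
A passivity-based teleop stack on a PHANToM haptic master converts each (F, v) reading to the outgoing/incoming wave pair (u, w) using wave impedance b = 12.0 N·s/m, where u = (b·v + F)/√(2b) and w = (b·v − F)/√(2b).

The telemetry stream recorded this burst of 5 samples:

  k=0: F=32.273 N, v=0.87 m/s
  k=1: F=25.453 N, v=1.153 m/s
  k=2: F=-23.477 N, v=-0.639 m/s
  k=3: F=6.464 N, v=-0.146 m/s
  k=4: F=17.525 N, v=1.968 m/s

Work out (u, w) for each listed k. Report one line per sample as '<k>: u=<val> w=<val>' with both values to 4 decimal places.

k=0: b·v=12.0×0.87=10.4400; √(2b)=4.8990; u=(10.4400+32.273)/4.8990=8.7188, w=(10.4400−32.273)/4.8990=-4.4566
k=1: b·v=12.0×1.153=13.8360; √(2b)=4.8990; u=(13.8360+25.453)/4.8990=8.0198, w=(13.8360−25.453)/4.8990=-2.3713
k=2: b·v=12.0×(-0.639)=-7.6680; √(2b)=4.8990; u=(-7.6680+(-23.477))/4.8990=-6.3574, w=(-7.6680−(-23.477))/4.8990=3.2270
k=3: b·v=12.0×(-0.146)=-1.7520; √(2b)=4.8990; u=(-1.7520+6.464)/4.8990=0.9618, w=(-1.7520−6.464)/4.8990=-1.6771
k=4: b·v=12.0×1.968=23.6160; √(2b)=4.8990; u=(23.6160+17.525)/4.8990=8.3979, w=(23.6160−17.525)/4.8990=1.2433

0: u=8.7188 w=-4.4566
1: u=8.0198 w=-2.3713
2: u=-6.3574 w=3.2270
3: u=0.9618 w=-1.6771
4: u=8.3979 w=1.2433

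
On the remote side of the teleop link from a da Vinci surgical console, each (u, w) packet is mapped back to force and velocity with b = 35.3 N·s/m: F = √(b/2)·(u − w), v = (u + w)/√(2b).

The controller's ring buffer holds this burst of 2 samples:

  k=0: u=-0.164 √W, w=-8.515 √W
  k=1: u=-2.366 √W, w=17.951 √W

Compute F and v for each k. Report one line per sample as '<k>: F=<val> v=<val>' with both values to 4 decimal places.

0: F=35.0841 v=-1.0329
1: F=-85.3556 v=1.8548

k=0: u−w=8.3510, u+w=-8.6790; √(b/2)=4.2012, √(2b)=8.4024; F=4.2012×8.351=35.0841, v=-8.6790/8.4024=-1.0329
k=1: u−w=-20.3170, u+w=15.5850; √(b/2)=4.2012, √(2b)=8.4024; F=4.2012×(-20.317)=-85.3556, v=15.5850/8.4024=1.8548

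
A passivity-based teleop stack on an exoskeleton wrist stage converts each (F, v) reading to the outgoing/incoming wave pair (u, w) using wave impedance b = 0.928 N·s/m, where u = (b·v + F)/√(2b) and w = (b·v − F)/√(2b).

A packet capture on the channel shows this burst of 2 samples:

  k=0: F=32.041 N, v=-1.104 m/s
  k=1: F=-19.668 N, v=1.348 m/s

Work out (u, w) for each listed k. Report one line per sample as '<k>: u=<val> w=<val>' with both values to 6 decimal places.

0: u=22.766886 w=-24.270922
1: u=-13.518585 w=15.355034

k=0: b·v=0.928×(-1.104)=-1.024512; √(2b)=1.362351; u=(-1.024512+32.041)/1.362351=22.766886, w=(-1.024512−32.041)/1.362351=-24.270922
k=1: b·v=0.928×1.348=1.250944; √(2b)=1.362351; u=(1.250944+(-19.668))/1.362351=-13.518585, w=(1.250944−(-19.668))/1.362351=15.355034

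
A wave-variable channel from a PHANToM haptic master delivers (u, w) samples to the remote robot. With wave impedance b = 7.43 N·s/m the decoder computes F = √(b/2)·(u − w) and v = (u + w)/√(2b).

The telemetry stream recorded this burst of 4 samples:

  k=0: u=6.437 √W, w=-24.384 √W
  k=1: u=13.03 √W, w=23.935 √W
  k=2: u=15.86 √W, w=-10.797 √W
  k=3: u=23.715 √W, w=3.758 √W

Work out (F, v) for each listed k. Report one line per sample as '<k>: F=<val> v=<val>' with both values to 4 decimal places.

0: F=59.4054 v=-4.6557
1: F=-21.0187 v=9.5892
2: F=51.3796 v=1.3134
3: F=38.4658 v=7.1268

k=0: u−w=30.8210, u+w=-17.9470; √(b/2)=1.9274, √(2b)=3.8549; F=1.9274×30.821=59.4054, v=-17.9470/3.8549=-4.6557
k=1: u−w=-10.9050, u+w=36.9650; √(b/2)=1.9274, √(2b)=3.8549; F=1.9274×(-10.905)=-21.0187, v=36.9650/3.8549=9.5892
k=2: u−w=26.6570, u+w=5.0630; √(b/2)=1.9274, √(2b)=3.8549; F=1.9274×26.657=51.3796, v=5.0630/3.8549=1.3134
k=3: u−w=19.9570, u+w=27.4730; √(b/2)=1.9274, √(2b)=3.8549; F=1.9274×19.957=38.4658, v=27.4730/3.8549=7.1268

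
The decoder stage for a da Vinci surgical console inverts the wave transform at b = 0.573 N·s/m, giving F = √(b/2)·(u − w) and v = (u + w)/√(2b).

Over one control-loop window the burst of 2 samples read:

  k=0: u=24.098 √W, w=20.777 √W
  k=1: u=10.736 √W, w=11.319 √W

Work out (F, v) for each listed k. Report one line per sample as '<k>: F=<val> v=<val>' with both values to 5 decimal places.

0: F=1.77759 v=41.91912
1: F=-0.31205 v=20.60225

k=0: u−w=3.32100, u+w=44.87500; √(b/2)=0.53526, √(2b)=1.07051; F=0.53526×3.321=1.77759, v=44.87500/1.07051=41.91912
k=1: u−w=-0.58300, u+w=22.05500; √(b/2)=0.53526, √(2b)=1.07051; F=0.53526×(-0.583)=-0.31205, v=22.05500/1.07051=20.60225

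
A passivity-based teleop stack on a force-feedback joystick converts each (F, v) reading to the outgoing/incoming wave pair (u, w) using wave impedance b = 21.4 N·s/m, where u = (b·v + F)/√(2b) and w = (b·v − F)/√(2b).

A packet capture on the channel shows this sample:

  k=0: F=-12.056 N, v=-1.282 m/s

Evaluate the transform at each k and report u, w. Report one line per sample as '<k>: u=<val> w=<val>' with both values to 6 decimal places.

k=0: b·v=21.4×(-1.282)=-27.434800; √(2b)=6.542171; u=(-27.434800+(-12.056))/6.542171=-6.036345, w=(-27.434800−(-12.056))/6.542171=-2.350718

0: u=-6.036345 w=-2.350718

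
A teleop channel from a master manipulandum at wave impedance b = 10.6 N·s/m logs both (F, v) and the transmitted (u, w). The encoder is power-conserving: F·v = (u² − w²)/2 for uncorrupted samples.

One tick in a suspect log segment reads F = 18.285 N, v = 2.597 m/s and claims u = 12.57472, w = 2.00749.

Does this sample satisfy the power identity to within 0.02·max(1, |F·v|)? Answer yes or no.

no

F·v = 18.285×2.597 = 47.4861 W.
(u² − w²)/2 = (158.1236 − 4.0300)/2 = 77.0468 W.
|Δ| = 29.5606;  2% of max(1, |F·v|) = 0.9497.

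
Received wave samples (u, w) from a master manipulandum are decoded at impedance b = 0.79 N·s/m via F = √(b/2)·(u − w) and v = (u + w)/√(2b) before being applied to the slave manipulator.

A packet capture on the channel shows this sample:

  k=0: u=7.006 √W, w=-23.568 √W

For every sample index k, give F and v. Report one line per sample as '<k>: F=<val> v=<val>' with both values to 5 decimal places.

k=0: u−w=30.57400, u+w=-16.56200; √(b/2)=0.62849, √(2b)=1.25698; F=0.62849×30.574=19.21546, v=-16.56200/1.25698=-13.17602

0: F=19.21546 v=-13.17602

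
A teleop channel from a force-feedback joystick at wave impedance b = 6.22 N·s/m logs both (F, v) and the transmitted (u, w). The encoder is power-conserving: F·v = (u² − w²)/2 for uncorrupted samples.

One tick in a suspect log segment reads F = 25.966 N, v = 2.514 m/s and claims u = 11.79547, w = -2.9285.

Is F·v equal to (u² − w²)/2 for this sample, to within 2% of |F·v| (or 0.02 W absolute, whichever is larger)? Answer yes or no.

F·v = 25.966×2.514 = 65.2785 W.
(u² − w²)/2 = (139.1331 − 8.5761)/2 = 65.2785 W.
|Δ| = 0.0000;  2% of max(1, |F·v|) = 1.3056.

yes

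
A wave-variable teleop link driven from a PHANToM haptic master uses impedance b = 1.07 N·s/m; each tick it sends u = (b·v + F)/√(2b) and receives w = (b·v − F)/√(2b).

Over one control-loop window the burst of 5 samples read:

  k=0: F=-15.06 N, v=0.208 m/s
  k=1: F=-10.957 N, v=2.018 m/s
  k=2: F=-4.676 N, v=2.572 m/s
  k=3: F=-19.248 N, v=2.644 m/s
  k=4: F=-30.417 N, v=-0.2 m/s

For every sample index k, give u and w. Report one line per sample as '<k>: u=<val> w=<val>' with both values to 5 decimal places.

0: u=-10.14267 w=10.44694
1: u=-6.01401 w=8.96609
2: u=-1.31519 w=5.07770
3: u=-11.22374 w=15.09158
4: u=-20.93892 w=20.64635

k=0: b·v=1.07×0.208=0.22256; √(2b)=1.46287; u=(0.22256+(-15.06))/1.46287=-10.14267, w=(0.22256−(-15.06))/1.46287=10.44694
k=1: b·v=1.07×2.018=2.15926; √(2b)=1.46287; u=(2.15926+(-10.957))/1.46287=-6.01401, w=(2.15926−(-10.957))/1.46287=8.96609
k=2: b·v=1.07×2.572=2.75204; √(2b)=1.46287; u=(2.75204+(-4.676))/1.46287=-1.31519, w=(2.75204−(-4.676))/1.46287=5.07770
k=3: b·v=1.07×2.644=2.82908; √(2b)=1.46287; u=(2.82908+(-19.248))/1.46287=-11.22374, w=(2.82908−(-19.248))/1.46287=15.09158
k=4: b·v=1.07×(-0.2)=-0.21400; √(2b)=1.46287; u=(-0.21400+(-30.417))/1.46287=-20.93892, w=(-0.21400−(-30.417))/1.46287=20.64635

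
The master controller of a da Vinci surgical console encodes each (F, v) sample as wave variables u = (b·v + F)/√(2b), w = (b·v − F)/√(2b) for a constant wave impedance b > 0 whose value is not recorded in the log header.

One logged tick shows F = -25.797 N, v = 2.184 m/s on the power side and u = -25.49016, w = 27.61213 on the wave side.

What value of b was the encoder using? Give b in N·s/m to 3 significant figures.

b = 0.472 N·s/m

u + w = 2.1220;  u + w = √(2b)·v, so √(2b) = 2.1220/2.184 = 0.9716.
b = (√(2b))²/2 = 0.9440/2 = 0.4720.
(Check via u − w = 2F/√(2b): u − w = -53.1023, 2F/√(2b) = -53.1022.)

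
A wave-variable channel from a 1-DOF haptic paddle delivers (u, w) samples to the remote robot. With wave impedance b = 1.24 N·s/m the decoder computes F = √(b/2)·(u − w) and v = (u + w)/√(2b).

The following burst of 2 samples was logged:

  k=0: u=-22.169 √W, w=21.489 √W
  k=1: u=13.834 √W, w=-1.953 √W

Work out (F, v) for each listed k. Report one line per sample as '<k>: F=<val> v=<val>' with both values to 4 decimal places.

0: F=-34.3763 v=-0.4318
1: F=12.4307 v=7.5444

k=0: u−w=-43.6580, u+w=-0.6800; √(b/2)=0.7874, √(2b)=1.5748; F=0.7874×(-43.658)=-34.3763, v=-0.6800/1.5748=-0.4318
k=1: u−w=15.7870, u+w=11.8810; √(b/2)=0.7874, √(2b)=1.5748; F=0.7874×15.787=12.4307, v=11.8810/1.5748=7.5444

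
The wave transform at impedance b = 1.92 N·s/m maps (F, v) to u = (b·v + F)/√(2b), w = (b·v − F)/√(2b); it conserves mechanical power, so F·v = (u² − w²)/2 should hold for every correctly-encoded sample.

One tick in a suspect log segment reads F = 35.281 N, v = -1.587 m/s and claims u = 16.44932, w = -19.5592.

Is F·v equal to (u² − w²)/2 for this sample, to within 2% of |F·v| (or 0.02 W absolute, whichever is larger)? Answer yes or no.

F·v = 35.281×(-1.587) = -55.99095 W.
(u² − w²)/2 = (270.58013 − 382.56230)/2 = -55.99109 W.
|Δ| = 0.00014;  2% of max(1, |F·v|) = 1.11982.

yes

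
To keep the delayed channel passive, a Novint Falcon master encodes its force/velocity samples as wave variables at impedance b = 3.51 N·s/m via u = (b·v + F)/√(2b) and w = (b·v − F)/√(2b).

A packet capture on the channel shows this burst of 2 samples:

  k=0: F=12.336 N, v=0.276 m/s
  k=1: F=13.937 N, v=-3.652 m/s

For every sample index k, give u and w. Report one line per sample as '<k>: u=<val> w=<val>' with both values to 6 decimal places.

0: u=5.021558 w=-4.290288
1: u=0.422143 w=-10.098220

k=0: b·v=3.51×0.276=0.968760; √(2b)=2.649528; u=(0.968760+12.336)/2.649528=5.021558, w=(0.968760−12.336)/2.649528=-4.290288
k=1: b·v=3.51×(-3.652)=-12.818520; √(2b)=2.649528; u=(-12.818520+13.937)/2.649528=0.422143, w=(-12.818520−13.937)/2.649528=-10.098220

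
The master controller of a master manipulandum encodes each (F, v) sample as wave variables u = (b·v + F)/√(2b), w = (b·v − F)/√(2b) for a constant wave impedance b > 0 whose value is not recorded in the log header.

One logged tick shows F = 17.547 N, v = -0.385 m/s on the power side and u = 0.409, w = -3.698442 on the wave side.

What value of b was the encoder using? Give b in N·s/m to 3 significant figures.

b = 36.5 N·s/m

u + w = -3.289442;  u + w = √(2b)·v, so √(2b) = -3.289442/(-0.385) = 8.544005.
b = (√(2b))²/2 = 73.000025/2 = 36.500012.
(Check via u − w = 2F/√(2b): u − w = 4.107442, 2F/√(2b) = 4.107441.)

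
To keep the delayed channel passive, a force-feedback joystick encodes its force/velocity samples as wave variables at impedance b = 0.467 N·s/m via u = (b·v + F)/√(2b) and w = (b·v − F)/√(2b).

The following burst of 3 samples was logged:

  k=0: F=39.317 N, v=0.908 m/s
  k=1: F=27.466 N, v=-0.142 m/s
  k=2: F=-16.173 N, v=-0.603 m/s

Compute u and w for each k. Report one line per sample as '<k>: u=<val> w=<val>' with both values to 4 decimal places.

k=0: b·v=0.467×0.908=0.4240; √(2b)=0.9664; u=(0.4240+39.317)/0.9664=41.1212, w=(0.4240−39.317)/0.9664=-40.2437
k=1: b·v=0.467×(-0.142)=-0.0663; √(2b)=0.9664; u=(-0.0663+27.466)/0.9664=28.3512, w=(-0.0663−27.466)/0.9664=-28.4885
k=2: b·v=0.467×(-0.603)=-0.2816; √(2b)=0.9664; u=(-0.2816+(-16.173))/0.9664=-17.0261, w=(-0.2816−(-16.173))/0.9664=16.4433

0: u=41.1212 w=-40.2437
1: u=28.3512 w=-28.4885
2: u=-17.0261 w=16.4433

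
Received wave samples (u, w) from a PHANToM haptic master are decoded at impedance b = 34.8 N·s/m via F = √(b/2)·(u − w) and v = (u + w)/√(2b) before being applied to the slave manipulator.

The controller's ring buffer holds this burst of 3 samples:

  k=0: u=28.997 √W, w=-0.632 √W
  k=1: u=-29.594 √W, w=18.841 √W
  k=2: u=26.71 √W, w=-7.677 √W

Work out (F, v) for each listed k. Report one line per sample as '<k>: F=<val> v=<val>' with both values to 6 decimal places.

0: F=123.592358 v=3.399994
1: F=-202.038404 v=-1.288917
2: F=143.439550 v=2.281406

k=0: u−w=29.629000, u+w=28.365000; √(b/2)=4.171331, √(2b)=8.342661; F=4.171331×29.629=123.592358, v=28.365000/8.342661=3.399994
k=1: u−w=-48.435000, u+w=-10.753000; √(b/2)=4.171331, √(2b)=8.342661; F=4.171331×(-48.435)=-202.038404, v=-10.753000/8.342661=-1.288917
k=2: u−w=34.387000, u+w=19.033000; √(b/2)=4.171331, √(2b)=8.342661; F=4.171331×34.387=143.439550, v=19.033000/8.342661=2.281406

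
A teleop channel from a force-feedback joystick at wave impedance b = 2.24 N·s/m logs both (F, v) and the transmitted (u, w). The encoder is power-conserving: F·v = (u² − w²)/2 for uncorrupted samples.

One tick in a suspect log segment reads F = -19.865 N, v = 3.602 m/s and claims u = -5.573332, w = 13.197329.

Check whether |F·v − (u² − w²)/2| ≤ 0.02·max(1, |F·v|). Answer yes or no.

F·v = (-19.865)×3.602 = -71.553730 W.
(u² − w²)/2 = (31.062030 − 174.169493)/2 = -71.553732 W.
|Δ| = 0.000002;  2% of max(1, |F·v|) = 1.431075.

yes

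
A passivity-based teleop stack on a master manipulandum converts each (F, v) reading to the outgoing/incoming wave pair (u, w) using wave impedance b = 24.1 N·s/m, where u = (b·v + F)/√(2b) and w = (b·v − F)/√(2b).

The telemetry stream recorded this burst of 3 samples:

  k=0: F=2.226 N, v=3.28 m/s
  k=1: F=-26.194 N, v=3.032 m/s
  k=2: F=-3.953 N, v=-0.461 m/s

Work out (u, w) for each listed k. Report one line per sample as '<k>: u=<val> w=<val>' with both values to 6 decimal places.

0: u=11.706528 w=11.065272
1: u=6.752089 w=14.297941
2: u=-2.169656 w=-1.030893

k=0: b·v=24.1×3.28=79.048000; √(2b)=6.942622; u=(79.048000+2.226)/6.942622=11.706528, w=(79.048000−2.226)/6.942622=11.065272
k=1: b·v=24.1×3.032=73.071200; √(2b)=6.942622; u=(73.071200+(-26.194))/6.942622=6.752089, w=(73.071200−(-26.194))/6.942622=14.297941
k=2: b·v=24.1×(-0.461)=-11.110100; √(2b)=6.942622; u=(-11.110100+(-3.953))/6.942622=-2.169656, w=(-11.110100−(-3.953))/6.942622=-1.030893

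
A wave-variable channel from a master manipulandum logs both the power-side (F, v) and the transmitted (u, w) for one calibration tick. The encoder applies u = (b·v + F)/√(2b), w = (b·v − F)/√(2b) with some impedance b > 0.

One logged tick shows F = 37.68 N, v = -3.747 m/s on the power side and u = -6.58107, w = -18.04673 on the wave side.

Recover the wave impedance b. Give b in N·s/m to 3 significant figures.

u + w = -24.62780;  u + w = √(2b)·v, so √(2b) = -24.62780/(-3.747) = 6.57267.
b = (√(2b))²/2 = 43.20001/2 = 21.60001.
(Check via u − w = 2F/√(2b): u − w = 11.46566, 2F/√(2b) = 11.46566.)

b = 21.6 N·s/m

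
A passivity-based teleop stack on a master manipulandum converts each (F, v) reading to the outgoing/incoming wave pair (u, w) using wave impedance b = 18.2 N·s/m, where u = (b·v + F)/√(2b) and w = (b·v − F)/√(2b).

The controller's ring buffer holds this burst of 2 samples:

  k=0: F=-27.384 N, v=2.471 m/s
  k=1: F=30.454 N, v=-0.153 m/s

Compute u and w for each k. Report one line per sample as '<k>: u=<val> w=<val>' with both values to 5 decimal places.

0: u=2.91522 w=11.99292
1: u=4.58616 w=-5.50924

k=0: b·v=18.2×2.471=44.97220; √(2b)=6.03324; u=(44.97220+(-27.384))/6.03324=2.91522, w=(44.97220−(-27.384))/6.03324=11.99292
k=1: b·v=18.2×(-0.153)=-2.78460; √(2b)=6.03324; u=(-2.78460+30.454)/6.03324=4.58616, w=(-2.78460−30.454)/6.03324=-5.50924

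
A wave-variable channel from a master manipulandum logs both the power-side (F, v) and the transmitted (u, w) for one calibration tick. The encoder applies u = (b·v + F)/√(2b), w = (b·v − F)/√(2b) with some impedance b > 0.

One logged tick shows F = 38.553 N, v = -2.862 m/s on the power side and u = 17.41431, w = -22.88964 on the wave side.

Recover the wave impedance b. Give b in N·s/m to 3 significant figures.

b = 1.83 N·s/m

u + w = -5.4753;  u + w = √(2b)·v, so √(2b) = -5.4753/(-2.862) = 1.9131.
b = (√(2b))²/2 = 3.6600/2 = 1.8300.
(Check via u − w = 2F/√(2b): u − w = 40.3040, 2F/√(2b) = 40.3039.)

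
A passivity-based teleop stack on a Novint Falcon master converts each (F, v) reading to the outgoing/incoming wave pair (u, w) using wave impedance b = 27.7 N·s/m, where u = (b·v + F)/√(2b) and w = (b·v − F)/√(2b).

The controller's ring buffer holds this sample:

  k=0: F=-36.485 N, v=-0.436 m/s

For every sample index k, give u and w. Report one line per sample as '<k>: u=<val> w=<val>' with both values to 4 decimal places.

0: u=-6.5244 w=3.2792

k=0: b·v=27.7×(-0.436)=-12.0772; √(2b)=7.4431; u=(-12.0772+(-36.485))/7.4431=-6.5244, w=(-12.0772−(-36.485))/7.4431=3.2792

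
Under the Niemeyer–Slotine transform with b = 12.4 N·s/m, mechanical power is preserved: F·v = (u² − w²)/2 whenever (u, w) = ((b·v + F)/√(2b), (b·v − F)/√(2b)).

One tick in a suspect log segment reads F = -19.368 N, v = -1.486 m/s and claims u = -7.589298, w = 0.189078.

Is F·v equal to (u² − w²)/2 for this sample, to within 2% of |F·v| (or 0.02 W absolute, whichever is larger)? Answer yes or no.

yes

F·v = (-19.368)×(-1.486) = 28.780848 W.
(u² − w²)/2 = (57.597444 − 0.035750)/2 = 28.780847 W.
|Δ| = 0.000001;  2% of max(1, |F·v|) = 0.575617.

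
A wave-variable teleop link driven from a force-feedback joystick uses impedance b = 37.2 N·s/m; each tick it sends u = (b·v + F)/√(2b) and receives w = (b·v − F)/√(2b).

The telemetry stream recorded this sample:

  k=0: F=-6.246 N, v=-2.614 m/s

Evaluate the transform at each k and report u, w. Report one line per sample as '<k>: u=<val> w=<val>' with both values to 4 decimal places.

0: u=-11.9977 w=-10.5495

k=0: b·v=37.2×(-2.614)=-97.2408; √(2b)=8.6255; u=(-97.2408+(-6.246))/8.6255=-11.9977, w=(-97.2408−(-6.246))/8.6255=-10.5495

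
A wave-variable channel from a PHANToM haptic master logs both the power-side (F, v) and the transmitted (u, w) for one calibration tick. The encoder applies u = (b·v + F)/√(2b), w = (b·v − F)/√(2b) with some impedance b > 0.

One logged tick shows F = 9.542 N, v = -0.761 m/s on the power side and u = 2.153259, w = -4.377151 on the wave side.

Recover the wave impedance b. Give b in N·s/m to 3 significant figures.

u + w = -2.223892;  u + w = √(2b)·v, so √(2b) = -2.223892/(-0.761) = 2.922329.
b = (√(2b))²/2 = 8.540004/2 = 4.270002.
(Check via u − w = 2F/√(2b): u − w = 6.530410, 2F/√(2b) = 6.530409.)

b = 4.27 N·s/m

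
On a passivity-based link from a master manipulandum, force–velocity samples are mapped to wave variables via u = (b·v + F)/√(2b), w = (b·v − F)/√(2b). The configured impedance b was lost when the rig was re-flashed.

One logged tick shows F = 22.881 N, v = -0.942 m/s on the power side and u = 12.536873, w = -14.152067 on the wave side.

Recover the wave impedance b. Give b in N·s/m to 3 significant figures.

u + w = -1.615194;  u + w = √(2b)·v, so √(2b) = -1.615194/(-0.942) = 1.714643.
b = (√(2b))²/2 = 2.940002/2 = 1.470001.
(Check via u − w = 2F/√(2b): u − w = 26.688940, 2F/√(2b) = 26.688933.)

b = 1.47 N·s/m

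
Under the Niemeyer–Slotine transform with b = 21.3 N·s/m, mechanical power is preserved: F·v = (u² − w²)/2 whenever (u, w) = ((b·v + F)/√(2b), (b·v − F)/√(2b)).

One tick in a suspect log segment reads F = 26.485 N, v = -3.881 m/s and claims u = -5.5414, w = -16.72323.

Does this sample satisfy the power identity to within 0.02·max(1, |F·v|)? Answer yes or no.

no

F·v = 26.485×(-3.881) = -102.7883 W.
(u² − w²)/2 = (30.7071 − 279.6664)/2 = -124.4797 W.
|Δ| = 21.6914;  2% of max(1, |F·v|) = 2.0558.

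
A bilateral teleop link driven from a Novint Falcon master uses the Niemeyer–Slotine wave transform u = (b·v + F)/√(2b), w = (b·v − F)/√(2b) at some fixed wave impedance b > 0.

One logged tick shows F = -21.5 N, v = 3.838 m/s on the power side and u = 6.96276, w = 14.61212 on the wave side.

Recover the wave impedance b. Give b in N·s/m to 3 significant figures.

u + w = 21.5749;  u + w = √(2b)·v, so √(2b) = 21.5749/3.838 = 5.6214.
b = (√(2b))²/2 = 31.6000/2 = 15.8000.
(Check via u − w = 2F/√(2b): u − w = -7.6494, 2F/√(2b) = -7.6494.)

b = 15.8 N·s/m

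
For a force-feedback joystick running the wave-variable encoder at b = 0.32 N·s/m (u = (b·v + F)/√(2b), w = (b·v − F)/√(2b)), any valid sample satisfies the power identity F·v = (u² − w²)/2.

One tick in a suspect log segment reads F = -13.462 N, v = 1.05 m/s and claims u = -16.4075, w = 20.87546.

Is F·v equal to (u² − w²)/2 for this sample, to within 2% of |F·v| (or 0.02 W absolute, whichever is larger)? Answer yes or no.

no

F·v = (-13.462)×1.05 = -14.13510 W.
(u² − w²)/2 = (269.20606 − 435.78483)/2 = -83.28939 W.
|Δ| = 69.15429;  2% of max(1, |F·v|) = 0.28270.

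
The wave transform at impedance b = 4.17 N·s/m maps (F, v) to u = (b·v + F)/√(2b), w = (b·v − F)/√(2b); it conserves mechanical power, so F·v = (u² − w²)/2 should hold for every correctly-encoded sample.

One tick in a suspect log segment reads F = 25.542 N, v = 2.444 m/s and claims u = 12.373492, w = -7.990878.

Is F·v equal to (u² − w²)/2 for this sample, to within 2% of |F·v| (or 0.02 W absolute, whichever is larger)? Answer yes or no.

F·v = 25.542×2.444 = 62.424648 W.
(u² − w²)/2 = (153.103304 − 63.854131)/2 = 44.624587 W.
|Δ| = 17.800061;  2% of max(1, |F·v|) = 1.248493.

no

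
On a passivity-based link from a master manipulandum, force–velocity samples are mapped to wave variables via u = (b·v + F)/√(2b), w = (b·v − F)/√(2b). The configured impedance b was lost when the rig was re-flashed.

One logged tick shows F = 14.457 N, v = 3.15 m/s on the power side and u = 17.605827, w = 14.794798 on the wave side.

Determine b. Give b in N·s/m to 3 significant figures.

b = 52.9 N·s/m

u + w = 32.400625;  u + w = √(2b)·v, so √(2b) = 32.400625/3.15 = 10.285913.
b = (√(2b))²/2 = 105.800000/2 = 52.900000.
(Check via u − w = 2F/√(2b): u − w = 2.811029, 2F/√(2b) = 2.811029.)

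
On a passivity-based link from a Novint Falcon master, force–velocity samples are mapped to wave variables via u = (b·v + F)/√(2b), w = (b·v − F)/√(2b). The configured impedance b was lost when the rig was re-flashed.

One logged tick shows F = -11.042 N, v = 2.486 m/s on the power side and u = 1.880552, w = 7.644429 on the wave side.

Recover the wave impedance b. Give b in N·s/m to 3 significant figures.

u + w = 9.524981;  u + w = √(2b)·v, so √(2b) = 9.524981/2.486 = 3.831449.
b = (√(2b))²/2 = 14.679998/2 = 7.339999.
(Check via u − w = 2F/√(2b): u − w = -5.763877, 2F/√(2b) = -5.763878.)

b = 7.34 N·s/m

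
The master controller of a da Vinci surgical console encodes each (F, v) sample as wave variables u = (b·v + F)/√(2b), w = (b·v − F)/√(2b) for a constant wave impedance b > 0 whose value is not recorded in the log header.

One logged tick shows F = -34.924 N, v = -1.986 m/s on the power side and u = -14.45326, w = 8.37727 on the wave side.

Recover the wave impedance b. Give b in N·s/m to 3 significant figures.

u + w = -6.0760;  u + w = √(2b)·v, so √(2b) = -6.0760/(-1.986) = 3.0594.
b = (√(2b))²/2 = 9.3600/2 = 4.6800.
(Check via u − w = 2F/√(2b): u − w = -22.8305, 2F/√(2b) = -22.8305.)

b = 4.68 N·s/m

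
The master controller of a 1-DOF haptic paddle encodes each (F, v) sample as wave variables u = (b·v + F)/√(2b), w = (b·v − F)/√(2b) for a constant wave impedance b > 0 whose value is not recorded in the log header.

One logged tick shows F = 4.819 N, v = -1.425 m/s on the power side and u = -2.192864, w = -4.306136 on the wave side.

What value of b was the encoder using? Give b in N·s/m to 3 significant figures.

b = 10.4 N·s/m

u + w = -6.499000;  u + w = √(2b)·v, so √(2b) = -6.499000/(-1.425) = 4.560702.
b = (√(2b))²/2 = 20.800000/2 = 10.400000.
(Check via u − w = 2F/√(2b): u − w = 2.113272, 2F/√(2b) = 2.113271.)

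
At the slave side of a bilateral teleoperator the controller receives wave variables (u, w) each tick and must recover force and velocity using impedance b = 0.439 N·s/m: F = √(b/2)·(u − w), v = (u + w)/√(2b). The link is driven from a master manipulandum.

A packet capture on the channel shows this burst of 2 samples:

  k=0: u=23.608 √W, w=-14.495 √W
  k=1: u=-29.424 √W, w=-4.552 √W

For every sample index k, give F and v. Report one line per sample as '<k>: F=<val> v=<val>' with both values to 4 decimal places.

0: F=17.8516 v=9.7255
1: F=-11.6527 v=-36.2598

k=0: u−w=38.1030, u+w=9.1130; √(b/2)=0.4685, √(2b)=0.9370; F=0.4685×38.103=17.8516, v=9.1130/0.9370=9.7255
k=1: u−w=-24.8720, u+w=-33.9760; √(b/2)=0.4685, √(2b)=0.9370; F=0.4685×(-24.872)=-11.6527, v=-33.9760/0.9370=-36.2598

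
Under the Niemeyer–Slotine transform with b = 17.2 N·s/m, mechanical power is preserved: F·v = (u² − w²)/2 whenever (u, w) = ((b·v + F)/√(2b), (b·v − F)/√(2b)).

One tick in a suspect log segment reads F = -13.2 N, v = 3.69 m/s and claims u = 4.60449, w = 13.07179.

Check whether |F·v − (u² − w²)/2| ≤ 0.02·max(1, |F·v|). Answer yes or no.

no

F·v = (-13.2)×3.69 = -48.7080 W.
(u² − w²)/2 = (21.2013 − 170.8717)/2 = -74.8352 W.
|Δ| = 26.1272;  2% of max(1, |F·v|) = 0.9742.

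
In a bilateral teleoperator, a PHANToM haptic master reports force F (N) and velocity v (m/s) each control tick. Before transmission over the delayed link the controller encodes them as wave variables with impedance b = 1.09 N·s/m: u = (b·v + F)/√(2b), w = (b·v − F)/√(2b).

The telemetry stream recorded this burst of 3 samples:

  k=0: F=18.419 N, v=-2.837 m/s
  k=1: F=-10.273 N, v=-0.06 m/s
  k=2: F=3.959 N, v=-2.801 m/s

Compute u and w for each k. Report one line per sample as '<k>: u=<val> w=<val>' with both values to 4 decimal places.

k=0: b·v=1.09×(-2.837)=-3.0923; √(2b)=1.4765; u=(-3.0923+18.419)/1.4765=10.3805, w=(-3.0923−18.419)/1.4765=-14.5693
k=1: b·v=1.09×(-0.06)=-0.0654; √(2b)=1.4765; u=(-0.0654+(-10.273))/1.4765=-7.0020, w=(-0.0654−(-10.273))/1.4765=6.9135
k=2: b·v=1.09×(-2.801)=-3.0531; √(2b)=1.4765; u=(-3.0531+3.959)/1.4765=0.6136, w=(-3.0531−3.959)/1.4765=-4.7492

0: u=10.3805 w=-14.5693
1: u=-7.0020 w=6.9135
2: u=0.6136 w=-4.7492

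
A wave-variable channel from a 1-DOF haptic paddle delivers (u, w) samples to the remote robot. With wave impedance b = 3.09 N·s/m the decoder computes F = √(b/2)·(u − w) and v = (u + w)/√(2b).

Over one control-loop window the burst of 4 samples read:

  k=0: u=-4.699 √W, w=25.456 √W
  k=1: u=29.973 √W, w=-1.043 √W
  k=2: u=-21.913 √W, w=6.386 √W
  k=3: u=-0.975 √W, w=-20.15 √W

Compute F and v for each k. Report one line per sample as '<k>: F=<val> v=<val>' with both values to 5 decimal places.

k=0: u−w=-30.15500, u+w=20.75700; √(b/2)=1.24298, √(2b)=2.48596; F=1.24298×(-30.155)=-37.48207, v=20.75700/2.48596=8.34969
k=1: u−w=31.01600, u+w=28.93000; √(b/2)=1.24298, √(2b)=2.48596; F=1.24298×31.016=38.55228, v=28.93000/2.48596=11.63735
k=2: u−w=-28.29900, u+w=-15.52700; √(b/2)=1.24298, √(2b)=2.48596; F=1.24298×(-28.299)=-35.17510, v=-15.52700/2.48596=-6.24588
k=3: u−w=19.17500, u+w=-21.12500; √(b/2)=1.24298, √(2b)=2.48596; F=1.24298×19.175=23.83415, v=-21.12500/2.48596=-8.49772

0: F=-37.48207 v=8.34969
1: F=38.55228 v=11.63735
2: F=-35.17510 v=-6.24588
3: F=23.83415 v=-8.49772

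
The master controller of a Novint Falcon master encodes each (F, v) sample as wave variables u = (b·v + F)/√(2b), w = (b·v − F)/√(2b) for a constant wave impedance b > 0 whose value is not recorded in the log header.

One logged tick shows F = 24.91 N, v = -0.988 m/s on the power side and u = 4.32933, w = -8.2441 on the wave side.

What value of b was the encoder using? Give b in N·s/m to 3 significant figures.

u + w = -3.91477;  u + w = √(2b)·v, so √(2b) = -3.91477/(-0.988) = 3.96232.
b = (√(2b))²/2 = 15.69996/2 = 7.84998.
(Check via u − w = 2F/√(2b): u − w = 12.57343, 2F/√(2b) = 12.57345.)

b = 7.85 N·s/m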